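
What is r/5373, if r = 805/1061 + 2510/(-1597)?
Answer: -459175/3034700847 ≈ -0.00015131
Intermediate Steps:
r = -1377525/1694417 (r = 805*(1/1061) + 2510*(-1/1597) = 805/1061 - 2510/1597 = -1377525/1694417 ≈ -0.81298)
r/5373 = -1377525/1694417/5373 = -1377525/1694417*1/5373 = -459175/3034700847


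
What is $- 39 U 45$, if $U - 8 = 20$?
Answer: $-49140$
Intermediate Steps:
$U = 28$ ($U = 8 + 20 = 28$)
$- 39 U 45 = \left(-39\right) 28 \cdot 45 = \left(-1092\right) 45 = -49140$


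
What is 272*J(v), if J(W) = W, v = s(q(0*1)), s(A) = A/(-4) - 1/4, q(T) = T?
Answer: -68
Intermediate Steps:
s(A) = -¼ - A/4 (s(A) = A*(-¼) - 1*¼ = -A/4 - ¼ = -¼ - A/4)
v = -¼ (v = -¼ - 0 = -¼ - ¼*0 = -¼ + 0 = -¼ ≈ -0.25000)
272*J(v) = 272*(-¼) = -68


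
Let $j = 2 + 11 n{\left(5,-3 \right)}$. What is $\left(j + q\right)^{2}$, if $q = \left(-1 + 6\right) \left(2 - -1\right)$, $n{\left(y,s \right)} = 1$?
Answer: $784$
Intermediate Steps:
$q = 15$ ($q = 5 \left(2 + 1\right) = 5 \cdot 3 = 15$)
$j = 13$ ($j = 2 + 11 \cdot 1 = 2 + 11 = 13$)
$\left(j + q\right)^{2} = \left(13 + 15\right)^{2} = 28^{2} = 784$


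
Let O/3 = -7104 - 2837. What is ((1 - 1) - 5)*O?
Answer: 149115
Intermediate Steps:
O = -29823 (O = 3*(-7104 - 2837) = 3*(-9941) = -29823)
((1 - 1) - 5)*O = ((1 - 1) - 5)*(-29823) = (0 - 5)*(-29823) = -5*(-29823) = 149115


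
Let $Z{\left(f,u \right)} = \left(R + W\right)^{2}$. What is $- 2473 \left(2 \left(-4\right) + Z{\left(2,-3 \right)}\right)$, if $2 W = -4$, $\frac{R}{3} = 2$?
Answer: $-19784$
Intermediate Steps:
$R = 6$ ($R = 3 \cdot 2 = 6$)
$W = -2$ ($W = \frac{1}{2} \left(-4\right) = -2$)
$Z{\left(f,u \right)} = 16$ ($Z{\left(f,u \right)} = \left(6 - 2\right)^{2} = 4^{2} = 16$)
$- 2473 \left(2 \left(-4\right) + Z{\left(2,-3 \right)}\right) = - 2473 \left(2 \left(-4\right) + 16\right) = - 2473 \left(-8 + 16\right) = \left(-2473\right) 8 = -19784$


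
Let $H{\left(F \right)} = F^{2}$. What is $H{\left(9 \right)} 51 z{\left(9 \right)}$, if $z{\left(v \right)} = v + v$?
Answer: $74358$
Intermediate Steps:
$z{\left(v \right)} = 2 v$
$H{\left(9 \right)} 51 z{\left(9 \right)} = 9^{2} \cdot 51 \cdot 2 \cdot 9 = 81 \cdot 51 \cdot 18 = 4131 \cdot 18 = 74358$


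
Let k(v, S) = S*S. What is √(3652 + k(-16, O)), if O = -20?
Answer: 2*√1013 ≈ 63.655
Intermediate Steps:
k(v, S) = S²
√(3652 + k(-16, O)) = √(3652 + (-20)²) = √(3652 + 400) = √4052 = 2*√1013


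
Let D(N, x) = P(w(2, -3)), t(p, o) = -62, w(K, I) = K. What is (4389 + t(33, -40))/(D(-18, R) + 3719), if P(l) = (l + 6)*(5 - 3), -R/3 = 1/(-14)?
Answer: 4327/3735 ≈ 1.1585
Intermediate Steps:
R = 3/14 (R = -3/(-14) = -3*(-1/14) = 3/14 ≈ 0.21429)
P(l) = 12 + 2*l (P(l) = (6 + l)*2 = 12 + 2*l)
D(N, x) = 16 (D(N, x) = 12 + 2*2 = 12 + 4 = 16)
(4389 + t(33, -40))/(D(-18, R) + 3719) = (4389 - 62)/(16 + 3719) = 4327/3735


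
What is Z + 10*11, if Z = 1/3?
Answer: 331/3 ≈ 110.33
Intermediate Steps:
Z = ⅓ ≈ 0.33333
Z + 10*11 = ⅓ + 10*11 = ⅓ + 110 = 331/3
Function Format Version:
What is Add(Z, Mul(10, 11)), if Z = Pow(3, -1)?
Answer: Rational(331, 3) ≈ 110.33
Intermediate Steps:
Z = Rational(1, 3) ≈ 0.33333
Add(Z, Mul(10, 11)) = Add(Rational(1, 3), Mul(10, 11)) = Add(Rational(1, 3), 110) = Rational(331, 3)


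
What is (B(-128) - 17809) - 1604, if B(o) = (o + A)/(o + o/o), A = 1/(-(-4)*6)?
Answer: -59167753/3048 ≈ -19412.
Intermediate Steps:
A = 1/24 (A = 1/(-1*(-24)) = 1/24 ≈ 0.041667)
B(o) = (1/24 + o)/(1 + o) (B(o) = (o + 1/24)/(o + o/o) = (1/24 + o)/(o + 1) = (1/24 + o)/(1 + o))
(B(-128) - 17809) - 1604 = ((1/24 - 128)/(1 - 128) - 17809) - 1604 = (-3071/24/(-127) - 17809) - 1604 = (-1/127*(-3071/24) - 17809) - 1604 = (3071/3048 - 17809) - 1604 = -54278761/3048 - 1604 = -59167753/3048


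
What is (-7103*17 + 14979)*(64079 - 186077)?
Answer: 12903972456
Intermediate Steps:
(-7103*17 + 14979)*(64079 - 186077) = (-120751 + 14979)*(-121998) = -105772*(-121998) = 12903972456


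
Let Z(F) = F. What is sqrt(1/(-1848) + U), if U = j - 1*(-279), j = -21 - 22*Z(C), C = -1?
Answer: sqrt(239056818)/924 ≈ 16.733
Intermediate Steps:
j = 1 (j = -21 - 22*(-1) = -21 + 22 = 1)
U = 280 (U = 1 - 1*(-279) = 1 + 279 = 280)
sqrt(1/(-1848) + U) = sqrt(1/(-1848) + 280) = sqrt(-1/1848 + 280) = sqrt(517439/1848) = sqrt(239056818)/924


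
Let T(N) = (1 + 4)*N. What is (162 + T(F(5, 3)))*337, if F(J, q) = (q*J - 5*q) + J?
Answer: 63019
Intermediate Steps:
F(J, q) = J - 5*q + J*q (F(J, q) = (J*q - 5*q) + J = (-5*q + J*q) + J = J - 5*q + J*q)
T(N) = 5*N
(162 + T(F(5, 3)))*337 = (162 + 5*(5 - 5*3 + 5*3))*337 = (162 + 5*(5 - 15 + 15))*337 = (162 + 5*5)*337 = (162 + 25)*337 = 187*337 = 63019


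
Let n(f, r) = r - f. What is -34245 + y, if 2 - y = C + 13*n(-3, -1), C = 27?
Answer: -34296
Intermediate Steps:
y = -51 (y = 2 - (27 + 13*(-1 - 1*(-3))) = 2 - (27 + 13*(-1 + 3)) = 2 - (27 + 13*2) = 2 - (27 + 26) = 2 - 1*53 = 2 - 53 = -51)
-34245 + y = -34245 - 51 = -34296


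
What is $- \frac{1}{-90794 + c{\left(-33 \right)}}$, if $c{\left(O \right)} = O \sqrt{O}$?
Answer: $\frac{8254}{749416943} - \frac{3 i \sqrt{33}}{749416943} \approx 1.1014 \cdot 10^{-5} - 2.2996 \cdot 10^{-8} i$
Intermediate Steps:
$c{\left(O \right)} = O^{\frac{3}{2}}$
$- \frac{1}{-90794 + c{\left(-33 \right)}} = - \frac{1}{-90794 + \left(-33\right)^{\frac{3}{2}}} = - \frac{1}{-90794 - 33 i \sqrt{33}}$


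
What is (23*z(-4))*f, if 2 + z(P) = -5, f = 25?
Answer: -4025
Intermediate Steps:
z(P) = -7 (z(P) = -2 - 5 = -7)
(23*z(-4))*f = (23*(-7))*25 = -161*25 = -4025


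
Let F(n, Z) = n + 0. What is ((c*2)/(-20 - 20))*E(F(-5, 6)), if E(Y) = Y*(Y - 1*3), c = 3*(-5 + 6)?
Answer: -6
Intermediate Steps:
c = 3 (c = 3*1 = 3)
F(n, Z) = n
E(Y) = Y*(-3 + Y) (E(Y) = Y*(Y - 3) = Y*(-3 + Y))
((c*2)/(-20 - 20))*E(F(-5, 6)) = ((3*2)/(-20 - 20))*(-5*(-3 - 5)) = (6/(-40))*(-5*(-8)) = -1/40*6*40 = -3/20*40 = -6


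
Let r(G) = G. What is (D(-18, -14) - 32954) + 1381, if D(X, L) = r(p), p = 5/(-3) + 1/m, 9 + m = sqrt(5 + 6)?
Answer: -6630707/210 - sqrt(11)/70 ≈ -31575.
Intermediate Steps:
m = -9 + sqrt(11) (m = -9 + sqrt(5 + 6) = -9 + sqrt(11) ≈ -5.6834)
p = -5/3 + 1/(-9 + sqrt(11)) (p = 5/(-3) + 1/(-9 + sqrt(11)) = 5*(-1/3) + 1/(-9 + sqrt(11)) = -5/3 + 1/(-9 + sqrt(11)) ≈ -1.8426)
D(X, L) = -377/210 - sqrt(11)/70
(D(-18, -14) - 32954) + 1381 = ((-377/210 - sqrt(11)/70) - 32954) + 1381 = (-6920717/210 - sqrt(11)/70) + 1381 = -6630707/210 - sqrt(11)/70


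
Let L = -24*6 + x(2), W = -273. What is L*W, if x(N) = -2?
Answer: 39858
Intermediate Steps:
L = -146 (L = -24*6 - 2 = -144 - 2 = -146)
L*W = -146*(-273) = 39858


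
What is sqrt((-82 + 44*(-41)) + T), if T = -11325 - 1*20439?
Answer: 5*I*sqrt(1346) ≈ 183.44*I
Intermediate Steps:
T = -31764 (T = -11325 - 20439 = -31764)
sqrt((-82 + 44*(-41)) + T) = sqrt((-82 + 44*(-41)) - 31764) = sqrt((-82 - 1804) - 31764) = sqrt(-1886 - 31764) = sqrt(-33650) = 5*I*sqrt(1346)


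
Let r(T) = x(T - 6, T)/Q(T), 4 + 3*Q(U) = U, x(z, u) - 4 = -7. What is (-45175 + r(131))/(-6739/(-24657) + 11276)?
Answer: -141462978738/35310962017 ≈ -4.0062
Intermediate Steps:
x(z, u) = -3 (x(z, u) = 4 - 7 = -3)
Q(U) = -4/3 + U/3
r(T) = -3/(-4/3 + T/3)
(-45175 + r(131))/(-6739/(-24657) + 11276) = (-45175 - 9/(-4 + 131))/(-6739/(-24657) + 11276) = (-45175 - 9/127)/(-6739*(-1/24657) + 11276) = (-45175 - 9*1/127)/(6739/24657 + 11276) = (-45175 - 9/127)/(278039071/24657) = -5737234/127*24657/278039071 = -141462978738/35310962017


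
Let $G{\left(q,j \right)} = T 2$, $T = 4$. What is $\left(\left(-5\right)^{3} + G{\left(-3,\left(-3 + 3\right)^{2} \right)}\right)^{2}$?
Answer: $13689$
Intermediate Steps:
$G{\left(q,j \right)} = 8$ ($G{\left(q,j \right)} = 4 \cdot 2 = 8$)
$\left(\left(-5\right)^{3} + G{\left(-3,\left(-3 + 3\right)^{2} \right)}\right)^{2} = \left(\left(-5\right)^{3} + 8\right)^{2} = \left(-125 + 8\right)^{2} = \left(-117\right)^{2} = 13689$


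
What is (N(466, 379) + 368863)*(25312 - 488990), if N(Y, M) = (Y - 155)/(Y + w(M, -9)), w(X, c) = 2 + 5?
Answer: -80899064491780/473 ≈ -1.7103e+11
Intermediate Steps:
w(X, c) = 7
N(Y, M) = (-155 + Y)/(7 + Y) (N(Y, M) = (Y - 155)/(Y + 7) = (-155 + Y)/(7 + Y))
(N(466, 379) + 368863)*(25312 - 488990) = ((-155 + 466)/(7 + 466) + 368863)*(25312 - 488990) = (311/473 + 368863)*(-463678) = (174472510/473)*(-463678) = -80899064491780/473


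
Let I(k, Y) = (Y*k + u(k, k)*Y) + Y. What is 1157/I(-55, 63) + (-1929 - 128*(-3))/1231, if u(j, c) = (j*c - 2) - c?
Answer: -292916773/234520272 ≈ -1.2490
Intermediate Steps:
u(j, c) = -2 - c + c*j (u(j, c) = (c*j - 2) - c = (-2 + c*j) - c = -2 - c + c*j)
I(k, Y) = Y + Y*k + Y*(-2 + k² - k) (I(k, Y) = (Y*k + (-2 - k + k*k)*Y) + Y = (Y*k + (-2 - k + k²)*Y) + Y = (Y*k + (-2 + k² - k)*Y) + Y = (Y*k + Y*(-2 + k² - k)) + Y = Y + Y*k + Y*(-2 + k² - k))
1157/I(-55, 63) + (-1929 - 128*(-3))/1231 = 1157/((63*(-1 + (-55)²))) + (-1929 - 128*(-3))/1231 = 1157/((63*(-1 + 3025))) + (-1929 - 1*(-384))*(1/1231) = 1157/((63*3024)) + (-1929 + 384)*(1/1231) = 1157/190512 - 1545*1/1231 = 1157*(1/190512) - 1545/1231 = 1157/190512 - 1545/1231 = -292916773/234520272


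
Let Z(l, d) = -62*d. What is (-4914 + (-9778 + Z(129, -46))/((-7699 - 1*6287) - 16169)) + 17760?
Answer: 387378056/30155 ≈ 12846.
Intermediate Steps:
(-4914 + (-9778 + Z(129, -46))/((-7699 - 1*6287) - 16169)) + 17760 = (-4914 + (-9778 - 62*(-46))/((-7699 - 1*6287) - 16169)) + 17760 = (-4914 + (-9778 + 2852)/((-7699 - 6287) - 16169)) + 17760 = (-4914 - 6926/(-13986 - 16169)) + 17760 = (-4914 - 6926/(-30155)) + 17760 = (-4914 - 6926*(-1/30155)) + 17760 = (-4914 + 6926/30155) + 17760 = -148174744/30155 + 17760 = 387378056/30155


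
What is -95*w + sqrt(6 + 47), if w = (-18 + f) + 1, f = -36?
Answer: 5035 + sqrt(53) ≈ 5042.3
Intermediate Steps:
w = -53 (w = (-18 - 36) + 1 = -54 + 1 = -53)
-95*w + sqrt(6 + 47) = -95*(-53) + sqrt(6 + 47) = 5035 + sqrt(53)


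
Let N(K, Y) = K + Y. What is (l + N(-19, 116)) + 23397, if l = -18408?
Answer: 5086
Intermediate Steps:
(l + N(-19, 116)) + 23397 = (-18408 + (-19 + 116)) + 23397 = (-18408 + 97) + 23397 = -18311 + 23397 = 5086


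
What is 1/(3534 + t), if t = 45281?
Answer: 1/48815 ≈ 2.0486e-5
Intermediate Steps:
1/(3534 + t) = 1/(3534 + 45281) = 1/48815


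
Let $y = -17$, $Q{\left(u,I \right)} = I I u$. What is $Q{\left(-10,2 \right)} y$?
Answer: $680$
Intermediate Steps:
$Q{\left(u,I \right)} = u I^{2}$ ($Q{\left(u,I \right)} = I^{2} u = u I^{2}$)
$Q{\left(-10,2 \right)} y = - 10 \cdot 2^{2} \left(-17\right) = \left(-10\right) 4 \left(-17\right) = \left(-40\right) \left(-17\right) = 680$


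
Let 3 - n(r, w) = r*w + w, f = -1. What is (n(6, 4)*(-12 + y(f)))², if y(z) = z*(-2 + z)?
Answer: 50625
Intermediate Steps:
n(r, w) = 3 - w - r*w (n(r, w) = 3 - (r*w + w) = 3 - (w + r*w) = 3 + (-w - r*w) = 3 - w - r*w)
(n(6, 4)*(-12 + y(f)))² = ((3 - 1*4 - 1*6*4)*(-12 - (-2 - 1)))² = ((3 - 4 - 24)*(-12 - 1*(-3)))² = (-25*(-12 + 3))² = (-25*(-9))² = 225² = 50625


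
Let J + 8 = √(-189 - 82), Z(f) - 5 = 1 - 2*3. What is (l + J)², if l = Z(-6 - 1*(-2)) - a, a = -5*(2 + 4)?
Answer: (22 + I*√271)² ≈ 213.0 + 724.33*I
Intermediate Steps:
Z(f) = 0 (Z(f) = 5 + (1 - 2*3) = 5 + (1 - 6) = 5 - 5 = 0)
J = -8 + I*√271 (J = -8 + √(-189 - 82) = -8 + √(-271) = -8 + I*√271 ≈ -8.0 + 16.462*I)
a = -30 (a = -5*6 = -30)
l = 30 (l = 0 - 1*(-30) = 0 + 30 = 30)
(l + J)² = (30 + (-8 + I*√271))² = (22 + I*√271)²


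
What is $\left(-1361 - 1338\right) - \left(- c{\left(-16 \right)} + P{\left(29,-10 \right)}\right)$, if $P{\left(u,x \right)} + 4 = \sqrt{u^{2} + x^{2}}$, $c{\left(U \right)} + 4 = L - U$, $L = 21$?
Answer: $-2662 - \sqrt{941} \approx -2692.7$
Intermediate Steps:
$c{\left(U \right)} = 17 - U$ ($c{\left(U \right)} = -4 - \left(-21 + U\right) = 17 - U$)
$P{\left(u,x \right)} = -4 + \sqrt{u^{2} + x^{2}}$
$\left(-1361 - 1338\right) - \left(- c{\left(-16 \right)} + P{\left(29,-10 \right)}\right) = \left(-1361 - 1338\right) + \left(\left(17 - -16\right) - \left(-4 + \sqrt{29^{2} + \left(-10\right)^{2}}\right)\right) = -2699 + \left(\left(17 + 16\right) - \left(-4 + \sqrt{841 + 100}\right)\right) = -2699 + \left(33 - \left(-4 + \sqrt{941}\right)\right) = -2699 + \left(33 + \left(4 - \sqrt{941}\right)\right) = -2699 + \left(37 - \sqrt{941}\right) = -2662 - \sqrt{941}$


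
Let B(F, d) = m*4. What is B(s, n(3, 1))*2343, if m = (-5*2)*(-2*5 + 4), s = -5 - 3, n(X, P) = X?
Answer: 562320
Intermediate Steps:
s = -8
m = 60 (m = -10*(-10 + 4) = -10*(-6) = 60)
B(F, d) = 240 (B(F, d) = 60*4 = 240)
B(s, n(3, 1))*2343 = 240*2343 = 562320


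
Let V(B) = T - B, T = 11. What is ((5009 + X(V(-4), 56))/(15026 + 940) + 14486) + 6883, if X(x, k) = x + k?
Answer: 170591267/7983 ≈ 21369.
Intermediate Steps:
V(B) = 11 - B
X(x, k) = k + x
((5009 + X(V(-4), 56))/(15026 + 940) + 14486) + 6883 = ((5009 + (56 + (11 - 1*(-4))))/(15026 + 940) + 14486) + 6883 = ((5009 + (56 + (11 + 4)))/15966 + 14486) + 6883 = ((5009 + (56 + 15))*(1/15966) + 14486) + 6883 = ((5009 + 71)*(1/15966) + 14486) + 6883 = (5080*(1/15966) + 14486) + 6883 = (2540/7983 + 14486) + 6883 = 115644278/7983 + 6883 = 170591267/7983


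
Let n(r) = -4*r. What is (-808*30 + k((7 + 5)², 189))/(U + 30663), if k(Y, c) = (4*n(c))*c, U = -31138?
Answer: 595776/475 ≈ 1254.3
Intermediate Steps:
k(Y, c) = -16*c² (k(Y, c) = (4*(-4*c))*c = (-16*c)*c = -16*c²)
(-808*30 + k((7 + 5)², 189))/(U + 30663) = (-808*30 - 16*189²)/(-31138 + 30663) = (-24240 - 16*35721)/(-475) = (-24240 - 571536)*(-1/475) = -595776*(-1/475) = 595776/475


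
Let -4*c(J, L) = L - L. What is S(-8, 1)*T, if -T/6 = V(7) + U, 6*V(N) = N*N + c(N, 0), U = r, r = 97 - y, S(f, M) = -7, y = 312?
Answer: -8687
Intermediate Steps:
c(J, L) = 0 (c(J, L) = -(L - L)/4 = -¼*0 = 0)
r = -215 (r = 97 - 1*312 = 97 - 312 = -215)
U = -215
V(N) = N²/6 (V(N) = (N*N + 0)/6 = (N² + 0)/6 = N²/6)
T = 1241 (T = -6*((⅙)*7² - 215) = -6*((⅙)*49 - 215) = -6*(49/6 - 215) = -6*(-1241/6) = 1241)
S(-8, 1)*T = -7*1241 = -8687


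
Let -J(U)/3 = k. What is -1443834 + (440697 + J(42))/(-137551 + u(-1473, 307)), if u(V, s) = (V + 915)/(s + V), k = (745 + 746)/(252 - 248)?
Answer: -463136503944189/320767816 ≈ -1.4438e+6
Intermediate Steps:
k = 1491/4 ≈ 372.75
u(V, s) = (915 + V)/(V + s)
J(U) = -4473/4 (J(U) = -3*1491/4 = -4473/4)
-1443834 + (440697 + J(42))/(-137551 + u(-1473, 307)) = -1443834 + (440697 - 4473/4)/(-137551 + (915 - 1473)/(-1473 + 307)) = -1443834 + 1758315/(4*(-137551 - 558/(-1166))) = -1443834 + 1758315/(4*(-137551 - 1/1166*(-558))) = -1443834 + 1758315/(4*(-137551 + 279/583)) = -1443834 + 1758315/(4*(-80191954/583)) = -1443834 + (1758315/4)*(-583/80191954) = -1443834 - 1025097645/320767816 = -463136503944189/320767816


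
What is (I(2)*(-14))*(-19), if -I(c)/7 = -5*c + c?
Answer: 14896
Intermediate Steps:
I(c) = 28*c (I(c) = -7*(-5*c + c) = -(-28)*c = 28*c)
(I(2)*(-14))*(-19) = ((28*2)*(-14))*(-19) = (56*(-14))*(-19) = -784*(-19) = 14896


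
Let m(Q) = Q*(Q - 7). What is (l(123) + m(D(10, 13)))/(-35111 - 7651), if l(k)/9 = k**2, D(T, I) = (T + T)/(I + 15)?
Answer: -6671669/2095338 ≈ -3.1841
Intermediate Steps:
D(T, I) = 2*T/(15 + I) (D(T, I) = (2*T)/(15 + I) = 2*T/(15 + I))
m(Q) = Q*(-7 + Q)
l(k) = 9*k**2
(l(123) + m(D(10, 13)))/(-35111 - 7651) = (9*123**2 + (2*10/(15 + 13))*(-7 + 2*10/(15 + 13)))/(-35111 - 7651) = (9*15129 + (2*10/28)*(-7 + 2*10/28))/(-42762) = (136161 + (2*10*(1/28))*(-7 + 2*10*(1/28)))*(-1/42762) = (136161 + 5*(-7 + 5/7)/7)*(-1/42762) = (136161 + (5/7)*(-44/7))*(-1/42762) = (136161 - 220/49)*(-1/42762) = (6671669/49)*(-1/42762) = -6671669/2095338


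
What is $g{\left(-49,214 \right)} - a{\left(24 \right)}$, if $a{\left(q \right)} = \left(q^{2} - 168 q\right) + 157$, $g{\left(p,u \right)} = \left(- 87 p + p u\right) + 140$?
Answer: $-2784$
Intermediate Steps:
$g{\left(p,u \right)} = 140 - 87 p + p u$
$a{\left(q \right)} = 157 + q^{2} - 168 q$
$g{\left(-49,214 \right)} - a{\left(24 \right)} = \left(140 - -4263 - 10486\right) - \left(157 + 24^{2} - 4032\right) = \left(140 + 4263 - 10486\right) - \left(157 + 576 - 4032\right) = -6083 - -3299 = -6083 + 3299 = -2784$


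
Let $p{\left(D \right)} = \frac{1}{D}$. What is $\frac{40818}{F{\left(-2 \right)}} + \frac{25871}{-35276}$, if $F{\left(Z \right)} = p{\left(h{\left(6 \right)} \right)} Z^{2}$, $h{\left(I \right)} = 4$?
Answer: $\frac{1439869897}{35276} \approx 40817.0$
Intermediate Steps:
$F{\left(Z \right)} = \frac{Z^{2}}{4}$
$\frac{40818}{F{\left(-2 \right)}} + \frac{25871}{-35276} = \frac{40818}{\frac{1}{4} \left(-2\right)^{2}} + \frac{25871}{-35276} = \frac{40818}{\frac{1}{4} \cdot 4} + 25871 \left(- \frac{1}{35276}\right) = \frac{40818}{1} - \frac{25871}{35276} = 40818 \cdot 1 - \frac{25871}{35276} = 40818 - \frac{25871}{35276} = \frac{1439869897}{35276}$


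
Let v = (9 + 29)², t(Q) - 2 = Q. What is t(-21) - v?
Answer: -1463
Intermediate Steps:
t(Q) = 2 + Q
v = 1444 (v = 38² = 1444)
t(-21) - v = (2 - 21) - 1*1444 = -19 - 1444 = -1463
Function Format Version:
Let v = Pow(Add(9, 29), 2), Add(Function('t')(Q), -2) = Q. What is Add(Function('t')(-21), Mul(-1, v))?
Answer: -1463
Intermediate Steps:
Function('t')(Q) = Add(2, Q)
v = 1444 (v = Pow(38, 2) = 1444)
Add(Function('t')(-21), Mul(-1, v)) = Add(Add(2, -21), Mul(-1, 1444)) = Add(-19, -1444) = -1463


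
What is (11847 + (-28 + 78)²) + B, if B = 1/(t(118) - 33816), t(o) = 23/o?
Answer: 57248331837/3990265 ≈ 14347.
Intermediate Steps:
B = -118/3990265 (B = 1/(23/118 - 33816) = 1/(-3990265/118) = -118/3990265 ≈ -2.9572e-5)
(11847 + (-28 + 78)²) + B = (11847 + (-28 + 78)²) - 118/3990265 = (11847 + 50²) - 118/3990265 = (11847 + 2500) - 118/3990265 = 14347 - 118/3990265 = 57248331837/3990265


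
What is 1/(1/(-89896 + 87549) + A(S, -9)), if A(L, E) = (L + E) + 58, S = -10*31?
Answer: -2347/612568 ≈ -0.0038314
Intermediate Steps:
S = -310
A(L, E) = 58 + E + L (A(L, E) = (E + L) + 58 = 58 + E + L)
1/(1/(-89896 + 87549) + A(S, -9)) = 1/(1/(-89896 + 87549) + (58 - 9 - 310)) = 1/(1/(-2347) - 261) = 1/(-1/2347 - 261) = 1/(-612568/2347) = -2347/612568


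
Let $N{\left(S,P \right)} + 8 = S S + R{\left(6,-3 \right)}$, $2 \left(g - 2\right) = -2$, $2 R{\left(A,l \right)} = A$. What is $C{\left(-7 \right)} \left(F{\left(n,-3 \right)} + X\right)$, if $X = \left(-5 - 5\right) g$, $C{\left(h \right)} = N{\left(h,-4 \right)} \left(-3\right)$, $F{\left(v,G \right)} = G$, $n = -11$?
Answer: $1716$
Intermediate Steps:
$R{\left(A,l \right)} = \frac{A}{2}$
$g = 1$ ($g = 2 + \frac{1}{2} \left(-2\right) = 2 - 1 = 1$)
$N{\left(S,P \right)} = -5 + S^{2}$ ($N{\left(S,P \right)} = -8 + \left(S S + \frac{1}{2} \cdot 6\right) = -8 + \left(S^{2} + 3\right) = -8 + \left(3 + S^{2}\right) = -5 + S^{2}$)
$C{\left(h \right)} = 15 - 3 h^{2}$ ($C{\left(h \right)} = \left(-5 + h^{2}\right) \left(-3\right) = 15 - 3 h^{2}$)
$X = -10$ ($X = \left(-5 - 5\right) 1 = \left(-10\right) 1 = -10$)
$C{\left(-7 \right)} \left(F{\left(n,-3 \right)} + X\right) = \left(15 - 3 \left(-7\right)^{2}\right) \left(-3 - 10\right) = \left(15 - 147\right) \left(-13\right) = \left(-132\right) \left(-13\right) = 1716$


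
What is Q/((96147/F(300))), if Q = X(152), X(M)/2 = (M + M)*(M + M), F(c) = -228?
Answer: -14047232/32049 ≈ -438.30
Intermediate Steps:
X(M) = 8*M² (X(M) = 2*((M + M)*(M + M)) = 2*((2*M)*(2*M)) = 2*(4*M²) = 8*M²)
Q = 184832 (Q = 8*152² = 8*23104 = 184832)
Q/((96147/F(300))) = 184832/((96147/(-228))) = 184832/((96147*(-1/228))) = 184832/(-32049/76) = 184832*(-76/32049) = -14047232/32049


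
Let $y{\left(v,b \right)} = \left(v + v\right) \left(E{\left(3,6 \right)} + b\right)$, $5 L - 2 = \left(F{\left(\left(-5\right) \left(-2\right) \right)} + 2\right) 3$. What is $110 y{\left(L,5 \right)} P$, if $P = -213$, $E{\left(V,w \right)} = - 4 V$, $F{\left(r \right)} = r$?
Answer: $2492952$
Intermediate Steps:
$L = \frac{38}{5}$ ($L = \frac{2}{5} + \frac{\left(\left(-5\right) \left(-2\right) + 2\right) 3}{5} = \frac{2}{5} + \frac{\left(10 + 2\right) 3}{5} = \frac{2}{5} + \frac{12 \cdot 3}{5} = \frac{2}{5} + \frac{1}{5} \cdot 36 = \frac{2}{5} + \frac{36}{5} = \frac{38}{5} \approx 7.6$)
$y{\left(v,b \right)} = 2 v \left(-12 + b\right)$ ($y{\left(v,b \right)} = \left(v + v\right) \left(\left(-4\right) 3 + b\right) = 2 v \left(-12 + b\right)$)
$110 y{\left(L,5 \right)} P = 110 \cdot 2 \cdot \frac{38}{5} \left(-12 + 5\right) \left(-213\right) = 110 \cdot 2 \cdot \frac{38}{5} \left(-7\right) \left(-213\right) = 110 \left(- \frac{532}{5}\right) \left(-213\right) = \left(-11704\right) \left(-213\right) = 2492952$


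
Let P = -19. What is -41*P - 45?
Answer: 734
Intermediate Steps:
-41*P - 45 = -41*(-19) - 45 = 779 - 45 = 734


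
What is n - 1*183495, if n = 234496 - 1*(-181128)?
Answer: 232129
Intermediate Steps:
n = 415624 (n = 234496 + 181128 = 415624)
n - 1*183495 = 415624 - 1*183495 = 415624 - 183495 = 232129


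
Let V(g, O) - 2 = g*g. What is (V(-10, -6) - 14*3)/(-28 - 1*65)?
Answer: -20/31 ≈ -0.64516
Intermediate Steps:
V(g, O) = 2 + g² (V(g, O) = 2 + g*g = 2 + g²)
(V(-10, -6) - 14*3)/(-28 - 1*65) = ((2 + (-10)²) - 14*3)/(-28 - 1*65) = ((2 + 100) - 42)/(-28 - 65) = (102 - 42)/(-93) = 60*(-1/93) = -20/31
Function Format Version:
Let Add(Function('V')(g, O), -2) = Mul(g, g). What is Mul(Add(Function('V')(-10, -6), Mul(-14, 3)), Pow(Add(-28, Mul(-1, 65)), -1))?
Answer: Rational(-20, 31) ≈ -0.64516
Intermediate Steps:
Function('V')(g, O) = Add(2, Pow(g, 2)) (Function('V')(g, O) = Add(2, Mul(g, g)) = Add(2, Pow(g, 2)))
Mul(Add(Function('V')(-10, -6), Mul(-14, 3)), Pow(Add(-28, Mul(-1, 65)), -1)) = Mul(Add(Add(2, Pow(-10, 2)), Mul(-14, 3)), Pow(Add(-28, Mul(-1, 65)), -1)) = Mul(Add(Add(2, 100), -42), Pow(Add(-28, -65), -1)) = Mul(Add(102, -42), Pow(-93, -1)) = Mul(60, Rational(-1, 93)) = Rational(-20, 31)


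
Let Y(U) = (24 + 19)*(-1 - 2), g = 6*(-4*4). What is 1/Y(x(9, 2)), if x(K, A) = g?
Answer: -1/129 ≈ -0.0077519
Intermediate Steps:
g = -96 (g = 6*(-16) = -96)
x(K, A) = -96
Y(U) = -129 (Y(U) = 43*(-3) = -129)
1/Y(x(9, 2)) = 1/(-129) = -1/129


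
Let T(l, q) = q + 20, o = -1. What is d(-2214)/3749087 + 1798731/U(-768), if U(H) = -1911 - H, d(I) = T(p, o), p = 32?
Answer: -749288776320/476134049 ≈ -1573.7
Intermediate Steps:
T(l, q) = 20 + q
d(I) = 19 (d(I) = 20 - 1 = 19)
d(-2214)/3749087 + 1798731/U(-768) = 19/3749087 + 1798731/(-1911 - 1*(-768)) = 19*(1/3749087) + 1798731/(-1911 + 768) = 19/3749087 + 1798731/(-1143) = 19/3749087 + 1798731*(-1/1143) = 19/3749087 - 199859/127 = -749288776320/476134049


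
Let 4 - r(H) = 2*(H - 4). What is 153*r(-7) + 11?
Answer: 3989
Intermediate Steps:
r(H) = 12 - 2*H (r(H) = 4 - 2*(H - 4) = 4 - 2*(-4 + H) = 4 - (-8 + 2*H) = 4 + (8 - 2*H) = 12 - 2*H)
153*r(-7) + 11 = 153*(12 - 2*(-7)) + 11 = 153*(12 + 14) + 11 = 153*26 + 11 = 3978 + 11 = 3989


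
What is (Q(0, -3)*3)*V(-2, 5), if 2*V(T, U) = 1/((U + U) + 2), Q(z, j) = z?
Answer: 0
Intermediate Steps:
V(T, U) = 1/(2*(2 + 2*U)) (V(T, U) = 1/(2*((U + U) + 2)) = 1/(2*(2*U + 2)) = 1/(2*(2 + 2*U)))
(Q(0, -3)*3)*V(-2, 5) = (0*3)*(1/(4*(1 + 5))) = 0*((¼)/6) = 0*((¼)*(⅙)) = 0*(1/24) = 0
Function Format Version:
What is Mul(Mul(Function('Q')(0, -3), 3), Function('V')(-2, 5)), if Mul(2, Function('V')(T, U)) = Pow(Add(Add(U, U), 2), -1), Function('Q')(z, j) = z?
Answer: 0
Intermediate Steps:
Function('V')(T, U) = Mul(Rational(1, 2), Pow(Add(2, Mul(2, U)), -1)) (Function('V')(T, U) = Mul(Rational(1, 2), Pow(Add(Add(U, U), 2), -1)) = Mul(Rational(1, 2), Pow(Add(Mul(2, U), 2), -1)) = Mul(Rational(1, 2), Pow(Add(2, Mul(2, U)), -1)))
Mul(Mul(Function('Q')(0, -3), 3), Function('V')(-2, 5)) = Mul(Mul(0, 3), Mul(Rational(1, 4), Pow(Add(1, 5), -1))) = Mul(0, Mul(Rational(1, 4), Pow(6, -1))) = Mul(0, Mul(Rational(1, 4), Rational(1, 6))) = Mul(0, Rational(1, 24)) = 0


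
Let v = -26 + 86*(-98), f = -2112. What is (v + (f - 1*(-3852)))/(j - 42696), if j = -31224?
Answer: 1119/12320 ≈ 0.090828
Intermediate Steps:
v = -8454 (v = -26 - 8428 = -8454)
(v + (f - 1*(-3852)))/(j - 42696) = (-8454 + (-2112 - 1*(-3852)))/(-31224 - 42696) = (-8454 + (-2112 + 3852))/(-73920) = (-8454 + 1740)*(-1/73920) = -6714*(-1/73920) = 1119/12320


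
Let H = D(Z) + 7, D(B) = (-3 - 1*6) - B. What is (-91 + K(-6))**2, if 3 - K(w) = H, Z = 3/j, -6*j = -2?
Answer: 5929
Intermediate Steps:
j = 1/3 (j = -1/6*(-2) = 1/3 ≈ 0.33333)
Z = 9 (Z = 3/(1/3) = 3*3 = 9)
D(B) = -9 - B (D(B) = (-3 - 6) - B = -9 - B)
H = -11 (H = (-9 - 1*9) + 7 = (-9 - 9) + 7 = -18 + 7 = -11)
K(w) = 14 (K(w) = 3 - 1*(-11) = 3 + 11 = 14)
(-91 + K(-6))**2 = (-91 + 14)**2 = (-77)**2 = 5929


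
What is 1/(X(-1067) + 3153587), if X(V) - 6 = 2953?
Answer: 1/3156546 ≈ 3.1680e-7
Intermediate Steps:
X(V) = 2959 (X(V) = 6 + 2953 = 2959)
1/(X(-1067) + 3153587) = 1/(2959 + 3153587) = 1/3156546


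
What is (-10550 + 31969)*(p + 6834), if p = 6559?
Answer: 286864667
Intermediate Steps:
(-10550 + 31969)*(p + 6834) = (-10550 + 31969)*(6559 + 6834) = 21419*13393 = 286864667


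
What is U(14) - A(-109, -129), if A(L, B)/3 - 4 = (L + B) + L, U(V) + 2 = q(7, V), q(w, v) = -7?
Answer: 1020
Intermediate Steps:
U(V) = -9 (U(V) = -2 - 7 = -9)
A(L, B) = 12 + 3*B + 6*L (A(L, B) = 12 + 3*((L + B) + L) = 12 + 3*((B + L) + L) = 12 + 3*(B + 2*L) = 12 + (3*B + 6*L) = 12 + 3*B + 6*L)
U(14) - A(-109, -129) = -9 - (12 + 3*(-129) + 6*(-109)) = -9 - (12 - 387 - 654) = -9 - 1*(-1029) = -9 + 1029 = 1020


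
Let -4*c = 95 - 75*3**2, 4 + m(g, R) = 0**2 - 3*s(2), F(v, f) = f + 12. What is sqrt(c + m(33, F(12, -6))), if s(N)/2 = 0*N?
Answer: sqrt(141) ≈ 11.874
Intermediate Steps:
s(N) = 0 (s(N) = 2*(0*N) = 2*0 = 0)
F(v, f) = 12 + f
m(g, R) = -4 (m(g, R) = -4 + (0**2 - 3*0) = -4 + (0 + 0) = -4 + 0 = -4)
c = 145 (c = -(95 - 75*3**2)/4 = -(95 - 75*9)/4 = -(95 - 675)/4 = -1/4*(-580) = 145)
sqrt(c + m(33, F(12, -6))) = sqrt(145 - 4) = sqrt(141)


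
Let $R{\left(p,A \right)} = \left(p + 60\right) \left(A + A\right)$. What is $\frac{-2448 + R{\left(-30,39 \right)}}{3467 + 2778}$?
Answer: $- \frac{108}{6245} \approx -0.017294$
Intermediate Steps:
$R{\left(p,A \right)} = 2 A \left(60 + p\right)$ ($R{\left(p,A \right)} = \left(60 + p\right) 2 A = 2 A \left(60 + p\right)$)
$\frac{-2448 + R{\left(-30,39 \right)}}{3467 + 2778} = \frac{-2448 + 2 \cdot 39 \left(60 - 30\right)}{3467 + 2778} = \frac{-2448 + 2 \cdot 39 \cdot 30}{6245} = \left(-2448 + 2340\right) \frac{1}{6245} = \left(-108\right) \frac{1}{6245} = - \frac{108}{6245}$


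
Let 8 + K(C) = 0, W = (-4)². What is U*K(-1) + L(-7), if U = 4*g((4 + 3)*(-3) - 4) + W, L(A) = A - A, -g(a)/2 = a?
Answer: -1728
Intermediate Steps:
g(a) = -2*a
W = 16
K(C) = -8 (K(C) = -8 + 0 = -8)
L(A) = 0
U = 216 (U = 4*(-2*((4 + 3)*(-3) - 4)) + 16 = 4*(-2*(7*(-3) - 4)) + 16 = 4*(-2*(-21 - 4)) + 16 = 4*(-2*(-25)) + 16 = 4*50 + 16 = 200 + 16 = 216)
U*K(-1) + L(-7) = 216*(-8) + 0 = -1728 + 0 = -1728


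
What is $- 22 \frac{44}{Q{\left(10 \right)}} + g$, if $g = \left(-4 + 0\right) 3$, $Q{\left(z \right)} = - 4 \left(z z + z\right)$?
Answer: $- \frac{49}{5} \approx -9.8$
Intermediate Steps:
$Q{\left(z \right)} = - 4 z - 4 z^{2}$ ($Q{\left(z \right)} = - 4 \left(z^{2} + z\right) = - 4 \left(z + z^{2}\right) = - 4 z - 4 z^{2}$)
$g = -12$ ($g = \left(-4\right) 3 = -12$)
$- 22 \frac{44}{Q{\left(10 \right)}} + g = - 22 \frac{44}{\left(-4\right) 10 \left(1 + 10\right)} - 12 = - 22 \frac{44}{\left(-4\right) 10 \cdot 11} - 12 = - 22 \frac{44}{-440} - 12 = - 22 \cdot 44 \left(- \frac{1}{440}\right) - 12 = \left(-22\right) \left(- \frac{1}{10}\right) - 12 = \frac{11}{5} - 12 = - \frac{49}{5}$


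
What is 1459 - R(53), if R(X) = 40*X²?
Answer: -110901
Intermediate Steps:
1459 - R(53) = 1459 - 40*53² = 1459 - 40*2809 = 1459 - 1*112360 = 1459 - 112360 = -110901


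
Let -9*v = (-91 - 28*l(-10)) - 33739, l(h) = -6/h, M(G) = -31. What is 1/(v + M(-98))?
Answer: 45/167839 ≈ 0.00026811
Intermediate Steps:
v = 169234/45 (v = -((-91 - (-168)/(-10)) - 33739)/9 = -((-91 - (-168)*(-1)/10) - 33739)/9 = -((-91 - 28*⅗) - 33739)/9 = -((-91 - 84/5) - 33739)/9 = -(-539/5 - 33739)/9 = -⅑*(-169234/5) = 169234/45 ≈ 3760.8)
1/(v + M(-98)) = 1/(169234/45 - 31) = 1/(167839/45) = 45/167839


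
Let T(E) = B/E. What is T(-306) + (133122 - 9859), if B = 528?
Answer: 6286325/51 ≈ 1.2326e+5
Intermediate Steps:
T(E) = 528/E
T(-306) + (133122 - 9859) = 528/(-306) + (133122 - 9859) = 528*(-1/306) + 123263 = -88/51 + 123263 = 6286325/51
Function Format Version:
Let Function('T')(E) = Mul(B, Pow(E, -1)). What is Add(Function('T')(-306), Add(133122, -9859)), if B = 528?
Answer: Rational(6286325, 51) ≈ 1.2326e+5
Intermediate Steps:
Function('T')(E) = Mul(528, Pow(E, -1))
Add(Function('T')(-306), Add(133122, -9859)) = Add(Mul(528, Pow(-306, -1)), Add(133122, -9859)) = Add(Mul(528, Rational(-1, 306)), 123263) = Add(Rational(-88, 51), 123263) = Rational(6286325, 51)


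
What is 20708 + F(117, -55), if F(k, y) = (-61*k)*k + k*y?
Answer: -820756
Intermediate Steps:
F(k, y) = -61*k**2 + k*y
20708 + F(117, -55) = 20708 + 117*(-55 - 61*117) = 20708 + 117*(-55 - 7137) = 20708 + 117*(-7192) = 20708 - 841464 = -820756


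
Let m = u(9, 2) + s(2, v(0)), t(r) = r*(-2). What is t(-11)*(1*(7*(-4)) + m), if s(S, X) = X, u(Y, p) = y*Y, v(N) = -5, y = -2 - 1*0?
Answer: -1122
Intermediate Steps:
y = -2 (y = -2 + 0 = -2)
u(Y, p) = -2*Y
t(r) = -2*r
m = -23 (m = -2*9 - 5 = -18 - 5 = -23)
t(-11)*(1*(7*(-4)) + m) = (-2*(-11))*(1*(7*(-4)) - 23) = 22*(1*(-28) - 23) = 22*(-28 - 23) = 22*(-51) = -1122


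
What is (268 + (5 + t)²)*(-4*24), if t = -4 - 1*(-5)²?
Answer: -81024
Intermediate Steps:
t = -29 (t = -4 - 1*25 = -4 - 25 = -29)
(268 + (5 + t)²)*(-4*24) = (268 + (5 - 29)²)*(-4*24) = (268 + (-24)²)*(-96) = (268 + 576)*(-96) = 844*(-96) = -81024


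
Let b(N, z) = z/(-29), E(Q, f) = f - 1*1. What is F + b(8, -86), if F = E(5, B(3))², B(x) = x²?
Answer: 1942/29 ≈ 66.966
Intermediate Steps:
E(Q, f) = -1 + f (E(Q, f) = f - 1 = -1 + f)
b(N, z) = -z/29 (b(N, z) = z*(-1/29) = -z/29)
F = 64 (F = (-1 + 3²)² = (-1 + 9)² = 8² = 64)
F + b(8, -86) = 64 - 1/29*(-86) = 64 + 86/29 = 1942/29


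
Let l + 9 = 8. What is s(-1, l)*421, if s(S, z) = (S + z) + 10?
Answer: 3368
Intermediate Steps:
l = -1 (l = -9 + 8 = -1)
s(S, z) = 10 + S + z
s(-1, l)*421 = (10 - 1 - 1)*421 = 8*421 = 3368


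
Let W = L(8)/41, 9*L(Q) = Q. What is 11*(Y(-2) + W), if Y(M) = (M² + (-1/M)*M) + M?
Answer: 4147/369 ≈ 11.238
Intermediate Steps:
L(Q) = Q/9
Y(M) = -1 + M + M² (Y(M) = (M² - 1) + M = (-1 + M²) + M = -1 + M + M²)
W = 8/369 (W = ((⅑)*8)/41 = (8/9)*(1/41) = 8/369 ≈ 0.021680)
11*(Y(-2) + W) = 11*((-1 - 2 + (-2)²) + 8/369) = 11*((-1 - 2 + 4) + 8/369) = 11*(1 + 8/369) = 11*(377/369) = 4147/369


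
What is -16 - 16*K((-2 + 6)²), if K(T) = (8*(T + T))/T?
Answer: -272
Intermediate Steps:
K(T) = 16 (K(T) = (8*(2*T))/T = (16*T)/T = 16)
-16 - 16*K((-2 + 6)²) = -16 - 16*16 = -16 - 256 = -272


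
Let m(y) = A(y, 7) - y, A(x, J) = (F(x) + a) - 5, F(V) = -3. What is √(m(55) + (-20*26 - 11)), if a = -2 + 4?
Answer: 4*I*√37 ≈ 24.331*I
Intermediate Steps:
a = 2
A(x, J) = -6 (A(x, J) = (-3 + 2) - 5 = -1 - 5 = -6)
m(y) = -6 - y
√(m(55) + (-20*26 - 11)) = √((-6 - 1*55) + (-20*26 - 11)) = √((-6 - 55) + (-520 - 11)) = √(-61 - 531) = √(-592) = 4*I*√37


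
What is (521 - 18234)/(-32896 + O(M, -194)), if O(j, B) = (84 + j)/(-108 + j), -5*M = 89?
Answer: 11141477/20691915 ≈ 0.53845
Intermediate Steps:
M = -89/5 (M = -1/5*89 = -89/5 ≈ -17.800)
O(j, B) = (84 + j)/(-108 + j)
(521 - 18234)/(-32896 + O(M, -194)) = (521 - 18234)/(-32896 + (84 - 89/5)/(-108 - 89/5)) = -17713/(-32896 + (331/5)/(-629/5)) = -17713/(-32896 - 5/629*331/5) = -17713/(-32896 - 331/629) = -17713/(-20691915/629) = -17713*(-629/20691915) = 11141477/20691915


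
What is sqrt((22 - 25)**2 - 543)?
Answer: I*sqrt(534) ≈ 23.108*I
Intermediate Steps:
sqrt((22 - 25)**2 - 543) = sqrt((-3)**2 - 543) = sqrt(9 - 543) = sqrt(-534) = I*sqrt(534)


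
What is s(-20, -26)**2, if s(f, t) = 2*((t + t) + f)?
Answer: 20736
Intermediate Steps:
s(f, t) = 2*f + 4*t (s(f, t) = 2*(2*t + f) = 2*(f + 2*t) = 2*f + 4*t)
s(-20, -26)**2 = (2*(-20) + 4*(-26))**2 = (-40 - 104)**2 = (-144)**2 = 20736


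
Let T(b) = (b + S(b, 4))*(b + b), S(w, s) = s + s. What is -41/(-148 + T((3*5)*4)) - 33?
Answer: -264437/8012 ≈ -33.005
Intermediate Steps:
S(w, s) = 2*s
T(b) = 2*b*(8 + b) (T(b) = (b + 2*4)*(b + b) = (b + 8)*(2*b) = (8 + b)*(2*b) = 2*b*(8 + b))
-41/(-148 + T((3*5)*4)) - 33 = -41/(-148 + 2*((3*5)*4)*(8 + (3*5)*4)) - 33 = -41/(-148 + 2*(15*4)*(8 + 15*4)) - 33 = -41/(-148 + 2*60*(8 + 60)) - 33 = -41/(-148 + 2*60*68) - 33 = -41/(-148 + 8160) - 33 = -41/8012 - 33 = -264437/8012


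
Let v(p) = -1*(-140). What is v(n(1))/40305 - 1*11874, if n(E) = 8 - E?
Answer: -95716286/8061 ≈ -11874.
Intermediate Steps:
v(p) = 140
v(n(1))/40305 - 1*11874 = 140/40305 - 1*11874 = 140*(1/40305) - 11874 = 28/8061 - 11874 = -95716286/8061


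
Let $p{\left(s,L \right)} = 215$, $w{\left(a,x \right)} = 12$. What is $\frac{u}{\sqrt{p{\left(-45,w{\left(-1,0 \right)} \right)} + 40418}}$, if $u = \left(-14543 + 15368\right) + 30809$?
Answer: $\frac{31634 \sqrt{40633}}{40633} \approx 156.93$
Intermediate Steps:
$u = 31634$ ($u = 825 + 30809 = 31634$)
$\frac{u}{\sqrt{p{\left(-45,w{\left(-1,0 \right)} \right)} + 40418}} = \frac{31634}{\sqrt{215 + 40418}} = \frac{31634}{\sqrt{40633}} = 31634 \frac{\sqrt{40633}}{40633} = \frac{31634 \sqrt{40633}}{40633}$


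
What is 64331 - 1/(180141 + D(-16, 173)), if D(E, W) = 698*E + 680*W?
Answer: 18438100902/286613 ≈ 64331.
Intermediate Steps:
D(E, W) = 680*W + 698*E
64331 - 1/(180141 + D(-16, 173)) = 64331 - 1/(180141 + (680*173 + 698*(-16))) = 64331 - 1/(180141 + (117640 - 11168)) = 64331 - 1/(180141 + 106472) = 64331 - 1/286613 = 18438100902/286613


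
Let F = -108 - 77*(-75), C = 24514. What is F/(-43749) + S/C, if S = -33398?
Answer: -266674990/178743831 ≈ -1.4919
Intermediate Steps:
F = 5667 (F = -108 + 5775 = 5667)
F/(-43749) + S/C = 5667/(-43749) - 33398/24514 = 5667*(-1/43749) - 33398*1/24514 = -1889/14583 - 16699/12257 = -266674990/178743831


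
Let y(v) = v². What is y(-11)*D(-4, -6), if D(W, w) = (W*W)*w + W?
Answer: -12100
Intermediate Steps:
D(W, w) = W + w*W² (D(W, w) = W²*w + W = w*W² + W = W + w*W²)
y(-11)*D(-4, -6) = (-11)²*(-4*(1 - 4*(-6))) = 121*(-4*(1 + 24)) = 121*(-4*25) = 121*(-100) = -12100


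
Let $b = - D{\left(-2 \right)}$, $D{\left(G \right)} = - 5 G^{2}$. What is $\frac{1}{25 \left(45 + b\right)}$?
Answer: $\frac{1}{1625} \approx 0.00061538$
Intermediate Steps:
$b = 20$ ($b = - \left(-5\right) \left(-2\right)^{2} = - \left(-5\right) 4 = \left(-1\right) \left(-20\right) = 20$)
$\frac{1}{25 \left(45 + b\right)} = \frac{1}{25 \left(45 + 20\right)} = \frac{1}{25 \cdot 65} = \frac{1}{1625}$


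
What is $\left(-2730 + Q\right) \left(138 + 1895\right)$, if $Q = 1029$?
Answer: $-3458133$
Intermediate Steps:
$\left(-2730 + Q\right) \left(138 + 1895\right) = \left(-2730 + 1029\right) \left(138 + 1895\right) = \left(-1701\right) 2033 = -3458133$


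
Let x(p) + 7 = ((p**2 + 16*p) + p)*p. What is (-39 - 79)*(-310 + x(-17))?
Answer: 37406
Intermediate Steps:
x(p) = -7 + p*(p**2 + 17*p) (x(p) = -7 + ((p**2 + 16*p) + p)*p = -7 + (p**2 + 17*p)*p = -7 + p*(p**2 + 17*p))
(-39 - 79)*(-310 + x(-17)) = (-39 - 79)*(-310 + (-7 + (-17)**3 + 17*(-17)**2)) = -118*(-310 + (-7 - 4913 + 17*289)) = -118*(-310 + (-7 - 4913 + 4913)) = -118*(-310 - 7) = -118*(-317) = 37406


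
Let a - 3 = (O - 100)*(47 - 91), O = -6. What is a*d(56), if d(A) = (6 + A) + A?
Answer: 550706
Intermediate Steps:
d(A) = 6 + 2*A
a = 4667 (a = 3 + (-6 - 100)*(47 - 91) = 3 - 106*(-44) = 3 + 4664 = 4667)
a*d(56) = 4667*(6 + 2*56) = 4667*(6 + 112) = 4667*118 = 550706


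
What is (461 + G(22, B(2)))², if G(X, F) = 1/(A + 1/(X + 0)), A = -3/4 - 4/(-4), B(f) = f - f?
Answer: 36445369/169 ≈ 2.1565e+5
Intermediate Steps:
B(f) = 0
A = ¼ (A = -3*¼ - 4*(-¼) = -¾ + 1 = ¼ ≈ 0.25000)
G(X, F) = 1/(¼ + 1/X) (G(X, F) = 1/(¼ + 1/(X + 0)) = 1/(¼ + 1/X))
(461 + G(22, B(2)))² = (461 + 4*22/(4 + 22))² = (461 + 4*22/26)² = (461 + 4*22*(1/26))² = (461 + 44/13)² = (6037/13)² = 36445369/169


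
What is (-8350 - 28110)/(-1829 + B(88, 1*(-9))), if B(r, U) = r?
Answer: 36460/1741 ≈ 20.942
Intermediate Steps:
(-8350 - 28110)/(-1829 + B(88, 1*(-9))) = (-8350 - 28110)/(-1829 + 88) = -36460/(-1741) = -36460*(-1/1741) = 36460/1741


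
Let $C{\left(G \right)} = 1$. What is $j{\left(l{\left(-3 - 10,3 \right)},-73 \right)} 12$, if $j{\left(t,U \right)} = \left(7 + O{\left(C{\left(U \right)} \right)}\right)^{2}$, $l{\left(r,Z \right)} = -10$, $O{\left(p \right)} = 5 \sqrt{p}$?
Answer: $1728$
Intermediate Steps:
$j{\left(t,U \right)} = 144$ ($j{\left(t,U \right)} = \left(7 + 5 \sqrt{1}\right)^{2} = \left(7 + 5 \cdot 1\right)^{2} = \left(7 + 5\right)^{2} = 12^{2} = 144$)
$j{\left(l{\left(-3 - 10,3 \right)},-73 \right)} 12 = 144 \cdot 12 = 1728$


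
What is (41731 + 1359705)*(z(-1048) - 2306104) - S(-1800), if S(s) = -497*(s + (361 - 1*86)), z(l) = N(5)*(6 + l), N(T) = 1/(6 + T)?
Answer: -35551897452271/11 ≈ -3.2320e+12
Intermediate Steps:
z(l) = 6/11 + l/11 (z(l) = (6 + l)/(6 + 5) = (6 + l)/11 = 6/11 + l/11)
S(s) = -136675 - 497*s (S(s) = -497*(s + (361 - 86)) = -497*(s + 275) = -497*(275 + s) = -136675 - 497*s)
(41731 + 1359705)*(z(-1048) - 2306104) - S(-1800) = (41731 + 1359705)*((6/11 + (1/11)*(-1048)) - 2306104) - (-136675 - 497*(-1800)) = 1401436*((6/11 - 1048/11) - 2306104) - (-136675 + 894600) = 1401436*(-1042/11 - 2306104) - 1*757925 = 1401436*(-25368186/11) - 757925 = -35551889115096/11 - 757925 = -35551897452271/11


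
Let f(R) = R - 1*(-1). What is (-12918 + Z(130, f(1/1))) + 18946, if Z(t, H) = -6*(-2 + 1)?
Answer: 6034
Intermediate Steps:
f(R) = 1 + R (f(R) = R + 1 = 1 + R)
Z(t, H) = 6 (Z(t, H) = -6*(-1) = 6)
(-12918 + Z(130, f(1/1))) + 18946 = (-12918 + 6) + 18946 = -12912 + 18946 = 6034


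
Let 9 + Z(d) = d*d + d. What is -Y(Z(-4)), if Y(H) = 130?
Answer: -130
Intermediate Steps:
Z(d) = -9 + d + d**2 (Z(d) = -9 + (d*d + d) = -9 + (d**2 + d) = -9 + (d + d**2) = -9 + d + d**2)
-Y(Z(-4)) = -1*130 = -130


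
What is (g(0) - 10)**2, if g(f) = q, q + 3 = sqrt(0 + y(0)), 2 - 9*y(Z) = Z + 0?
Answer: (39 - sqrt(2))**2/9 ≈ 156.97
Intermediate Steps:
y(Z) = 2/9 - Z/9 (y(Z) = 2/9 - (Z + 0)/9 = 2/9 - Z/9)
q = -3 + sqrt(2)/3 (q = -3 + sqrt(0 + (2/9 - 1/9*0)) = -3 + sqrt(0 + (2/9 + 0)) = -3 + sqrt(0 + 2/9) = -3 + sqrt(2/9) = -3 + sqrt(2)/3 ≈ -2.5286)
g(f) = -3 + sqrt(2)/3
(g(0) - 10)**2 = ((-3 + sqrt(2)/3) - 10)**2 = (-13 + sqrt(2)/3)**2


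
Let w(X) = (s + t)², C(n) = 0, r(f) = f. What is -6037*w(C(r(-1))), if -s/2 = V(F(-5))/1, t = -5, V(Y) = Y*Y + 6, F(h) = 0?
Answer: -1744693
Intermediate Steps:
V(Y) = 6 + Y² (V(Y) = Y² + 6 = 6 + Y²)
s = -12 (s = -2*(6 + 0²)/1 = -2*(6 + 0) = -12 ≈ -12.000)
w(X) = 289 (w(X) = (-12 - 5)² = (-17)² = 289)
-6037*w(C(r(-1))) = -6037*289 = -1744693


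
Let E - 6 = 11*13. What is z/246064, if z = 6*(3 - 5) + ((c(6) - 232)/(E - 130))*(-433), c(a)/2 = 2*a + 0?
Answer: 22459/1168804 ≈ 0.019215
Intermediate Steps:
E = 149 (E = 6 + 11*13 = 6 + 143 = 149)
c(a) = 4*a (c(a) = 2*(2*a + 0) = 2*(2*a) = 4*a)
z = 89836/19 (z = 6*(3 - 5) + ((4*6 - 232)/(149 - 130))*(-433) = 6*(-2) + ((24 - 232)/19)*(-433) = -12 - 208*1/19*(-433) = -12 - 208/19*(-433) = -12 + 90064/19 = 89836/19 ≈ 4728.2)
z/246064 = (89836/19)/246064 = (89836/19)*(1/246064) = 22459/1168804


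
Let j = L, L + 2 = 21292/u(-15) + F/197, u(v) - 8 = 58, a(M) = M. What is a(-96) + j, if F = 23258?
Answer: 2227678/6501 ≈ 342.67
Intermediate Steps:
u(v) = 66 (u(v) = 8 + 58 = 66)
L = 2851774/6501 (L = -2 + (21292/66 + 23258/197) = -2 + (21292*(1/66) + 23258*(1/197)) = -2 + (10646/33 + 23258/197) = -2 + 2864776/6501 = 2851774/6501 ≈ 438.67)
j = 2851774/6501 ≈ 438.67
a(-96) + j = -96 + 2851774/6501 = 2227678/6501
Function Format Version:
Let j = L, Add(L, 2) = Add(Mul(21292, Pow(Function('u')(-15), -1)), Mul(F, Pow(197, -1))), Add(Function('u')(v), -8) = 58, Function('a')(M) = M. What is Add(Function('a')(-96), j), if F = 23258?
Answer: Rational(2227678, 6501) ≈ 342.67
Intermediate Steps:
Function('u')(v) = 66 (Function('u')(v) = Add(8, 58) = 66)
L = Rational(2851774, 6501) (L = Add(-2, Add(Mul(21292, Pow(66, -1)), Mul(23258, Pow(197, -1)))) = Add(-2, Add(Mul(21292, Rational(1, 66)), Mul(23258, Rational(1, 197)))) = Add(-2, Add(Rational(10646, 33), Rational(23258, 197))) = Add(-2, Rational(2864776, 6501)) = Rational(2851774, 6501) ≈ 438.67)
j = Rational(2851774, 6501) ≈ 438.67
Add(Function('a')(-96), j) = Add(-96, Rational(2851774, 6501)) = Rational(2227678, 6501)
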